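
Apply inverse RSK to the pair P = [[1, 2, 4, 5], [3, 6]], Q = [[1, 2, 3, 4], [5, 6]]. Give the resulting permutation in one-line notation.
1 3 4 6 2 5

Reverse the RSK construction: for i from n down to 1, find the cell of Q containing i, remove the entry at that cell from P, and reverse-bump it up through P; the value ejected from row 1 is w(i).

Step i=6: Q has 6 at row 2, column 2; remove 6 from row 2 of P and reverse-bump: 6 enters row 1 and ejects 5. So w(6) = 5. P is now [[1, 2, 4, 6], [3]].
Step i=5: Q has 5 at row 2, column 1; remove 3 from row 2 of P and reverse-bump: 3 enters row 1 and ejects 2. So w(5) = 2. P is now [[1, 3, 4, 6]].
Step i=4: Q has 4 at row 1, column 4; remove that cell from P, ejecting 6. So w(4) = 6. P is now [[1, 3, 4]].
Step i=3: Q has 3 at row 1, column 3; remove that cell from P, ejecting 4. So w(3) = 4. P is now [[1, 3]].
Step i=2: Q has 2 at row 1, column 2; remove that cell from P, ejecting 3. So w(2) = 3. P is now [[1]].
Step i=1: Q has 1 at row 1, column 1; remove that cell from P, ejecting 1. So w(1) = 1. P is now [].

So w = 1 3 4 6 2 5.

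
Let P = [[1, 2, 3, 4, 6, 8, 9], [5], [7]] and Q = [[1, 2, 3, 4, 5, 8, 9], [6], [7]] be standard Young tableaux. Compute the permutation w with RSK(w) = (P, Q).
Reverse the RSK construction: for i from n down to 1, find the cell of Q containing i, remove the entry at that cell from P, and reverse-bump it up through P; the value ejected from row 1 is w(i).

Step i=9: Q has 9 at row 1, column 7; remove that cell from P, ejecting 9. So w(9) = 9. P is now [[1, 2, 3, 4, 6, 8], [5], [7]].
Step i=8: Q has 8 at row 1, column 6; remove that cell from P, ejecting 8. So w(8) = 8. P is now [[1, 2, 3, 4, 6], [5], [7]].
Step i=7: Q has 7 at row 3, column 1; remove 7 from row 3 of P and reverse-bump: 7 enters row 2 and ejects 5; 5 enters row 1 and ejects 4. So w(7) = 4. P is now [[1, 2, 3, 5, 6], [7]].
Step i=6: Q has 6 at row 2, column 1; remove 7 from row 2 of P and reverse-bump: 7 enters row 1 and ejects 6. So w(6) = 6. P is now [[1, 2, 3, 5, 7]].
Step i=5: Q has 5 at row 1, column 5; remove that cell from P, ejecting 7. So w(5) = 7. P is now [[1, 2, 3, 5]].
Step i=4: Q has 4 at row 1, column 4; remove that cell from P, ejecting 5. So w(4) = 5. P is now [[1, 2, 3]].
Step i=3: Q has 3 at row 1, column 3; remove that cell from P, ejecting 3. So w(3) = 3. P is now [[1, 2]].
Step i=2: Q has 2 at row 1, column 2; remove that cell from P, ejecting 2. So w(2) = 2. P is now [[1]].
Step i=1: Q has 1 at row 1, column 1; remove that cell from P, ejecting 1. So w(1) = 1. P is now [].

So w = 1 2 3 5 7 6 4 8 9.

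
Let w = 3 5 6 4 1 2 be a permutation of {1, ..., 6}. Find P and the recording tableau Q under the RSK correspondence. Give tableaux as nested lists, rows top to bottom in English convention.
P = [[1, 2, 6], [3, 4], [5]], Q = [[1, 2, 3], [4, 6], [5]]

Insert each entry of the permutation into P by Schensted row insertion, recording in Q the position of each new cell.

Insert 3: appended to row 1. P = [[3]].
Insert 5: appended to row 1. P = [[3, 5]].
Insert 6: appended to row 1. P = [[3, 5, 6]].
Insert 4: 4 bumps 5 from row 1; 5 starts row 2. P = [[3, 4, 6], [5]].
Insert 1: 1 bumps 3 from row 1; 3 bumps 5 from row 2; 5 starts row 3. P = [[1, 4, 6], [3], [5]].
Insert 2: 2 bumps 4 from row 1; 4 appends to row 2. P = [[1, 2, 6], [3, 4], [5]].

So P = [[1, 2, 6], [3, 4], [5]], Q = [[1, 2, 3], [4, 6], [5]].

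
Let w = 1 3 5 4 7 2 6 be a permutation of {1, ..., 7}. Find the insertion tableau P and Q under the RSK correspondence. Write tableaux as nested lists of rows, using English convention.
P = [[1, 2, 4, 6], [3, 7], [5]], Q = [[1, 2, 3, 5], [4, 7], [6]]

Insert each entry of the permutation into P by Schensted row insertion, recording in Q the position of each new cell.

Insert 1: appended to row 1. P = [[1]].
Insert 3: appended to row 1. P = [[1, 3]].
Insert 5: appended to row 1. P = [[1, 3, 5]].
Insert 4: 4 bumps 5 from row 1; 5 starts row 2. P = [[1, 3, 4], [5]].
Insert 7: appended to row 1. P = [[1, 3, 4, 7], [5]].
Insert 2: 2 bumps 3 from row 1; 3 bumps 5 from row 2; 5 starts row 3. P = [[1, 2, 4, 7], [3], [5]].
Insert 6: 6 bumps 7 from row 1; 7 appends to row 2. P = [[1, 2, 4, 6], [3, 7], [5]].

So P = [[1, 2, 4, 6], [3, 7], [5]], Q = [[1, 2, 3, 5], [4, 7], [6]].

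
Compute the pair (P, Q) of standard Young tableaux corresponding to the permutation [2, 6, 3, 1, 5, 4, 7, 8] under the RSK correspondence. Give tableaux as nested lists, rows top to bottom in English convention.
Insert each entry of the permutation into P by Schensted row insertion, recording in Q the position of each new cell.

Insert 2: appended to row 1. P = [[2]].
Insert 6: appended to row 1. P = [[2, 6]].
Insert 3: 3 bumps 6 from row 1; 6 starts row 2. P = [[2, 3], [6]].
Insert 1: 1 bumps 2 from row 1; 2 bumps 6 from row 2; 6 starts row 3. P = [[1, 3], [2], [6]].
Insert 5: appended to row 1. P = [[1, 3, 5], [2], [6]].
Insert 4: 4 bumps 5 from row 1; 5 appends to row 2. P = [[1, 3, 4], [2, 5], [6]].
Insert 7: appended to row 1. P = [[1, 3, 4, 7], [2, 5], [6]].
Insert 8: appended to row 1. P = [[1, 3, 4, 7, 8], [2, 5], [6]].

So P = [[1, 3, 4, 7, 8], [2, 5], [6]], Q = [[1, 2, 5, 7, 8], [3, 6], [4]].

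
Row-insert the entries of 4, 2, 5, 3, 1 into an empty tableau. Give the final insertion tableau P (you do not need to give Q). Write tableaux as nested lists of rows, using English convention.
P = [[1, 3], [2, 5], [4]]

Insert 4: appended to row 1. P = [[4]].
Insert 2: 2 bumps 4 from row 1; 4 starts row 2. P = [[2], [4]].
Insert 5: appended to row 1. P = [[2, 5], [4]].
Insert 3: 3 bumps 5 from row 1; 5 appends to row 2. P = [[2, 3], [4, 5]].
Insert 1: 1 bumps 2 from row 1; 2 bumps 4 from row 2; 4 starts row 3. P = [[1, 3], [2, 5], [4]].

So P = [[1, 3], [2, 5], [4]].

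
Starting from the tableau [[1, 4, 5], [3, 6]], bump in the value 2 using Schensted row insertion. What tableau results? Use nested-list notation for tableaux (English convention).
[[1, 2, 5], [3, 4], [6]]

In row 1, 2 replaces 4 (the leftmost entry greater than 2); 4 is bumped to row 2. In row 2, 4 replaces 6 (the leftmost entry greater than 4); 6 is bumped to row 3. 6 starts a new row 3. The new tableau is [[1, 2, 5], [3, 4], [6]].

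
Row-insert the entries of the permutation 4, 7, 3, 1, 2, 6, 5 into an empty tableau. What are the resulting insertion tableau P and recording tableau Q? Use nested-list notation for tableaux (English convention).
P = [[1, 2, 5], [3, 6], [4, 7]], Q = [[1, 2, 6], [3, 5], [4, 7]]

Insert each entry of the permutation into P by Schensted row insertion, recording in Q the position of each new cell.

Insert 4: appended to row 1. P = [[4]], Q = [[1]].
Insert 7: appended to row 1. P = [[4, 7]], Q = [[1, 2]].
Insert 3: 3 bumps 4 from row 1; 4 starts row 2. P = [[3, 7], [4]], Q = [[1, 2], [3]].
Insert 1: 1 bumps 3 from row 1; 3 bumps 4 from row 2; 4 starts row 3. P = [[1, 7], [3], [4]], Q = [[1, 2], [3], [4]].
Insert 2: 2 bumps 7 from row 1; 7 appends to row 2. P = [[1, 2], [3, 7], [4]], Q = [[1, 2], [3, 5], [4]].
Insert 6: appended to row 1. P = [[1, 2, 6], [3, 7], [4]], Q = [[1, 2, 6], [3, 5], [4]].
Insert 5: 5 bumps 6 from row 1; 6 bumps 7 from row 2; 7 appends to row 3. P = [[1, 2, 5], [3, 6], [4, 7]], Q = [[1, 2, 6], [3, 5], [4, 7]].

So P = [[1, 2, 5], [3, 6], [4, 7]], Q = [[1, 2, 6], [3, 5], [4, 7]].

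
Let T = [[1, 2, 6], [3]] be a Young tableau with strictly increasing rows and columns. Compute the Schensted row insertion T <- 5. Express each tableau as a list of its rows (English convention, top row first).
In row 1, 5 replaces 6 (the leftmost entry greater than 5); 6 is bumped to row 2. 6 is appended to row 2. The new tableau is [[1, 2, 5], [3, 6]].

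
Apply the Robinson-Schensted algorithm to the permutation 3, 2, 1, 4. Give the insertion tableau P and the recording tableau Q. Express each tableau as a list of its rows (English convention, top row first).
P = [[1, 4], [2], [3]], Q = [[1, 4], [2], [3]]

Insert each entry of the permutation into P by Schensted row insertion, recording in Q the position of each new cell.

Insert 3: appended to row 1. P = [[3]].
Insert 2: 2 bumps 3 from row 1; 3 starts row 2. P = [[2], [3]].
Insert 1: 1 bumps 2 from row 1; 2 bumps 3 from row 2; 3 starts row 3. P = [[1], [2], [3]].
Insert 4: appended to row 1. P = [[1, 4], [2], [3]].

So P = [[1, 4], [2], [3]], Q = [[1, 4], [2], [3]].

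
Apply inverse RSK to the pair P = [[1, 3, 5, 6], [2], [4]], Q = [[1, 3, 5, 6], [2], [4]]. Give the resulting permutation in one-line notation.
Reverse the RSK construction: for i from n down to 1, find the cell of Q containing i, remove the entry at that cell from P, and reverse-bump it up through P; the value ejected from row 1 is w(i).

Step i=6: Q has 6 at row 1, column 4; remove that cell from P, ejecting 6. So w(6) = 6. P is now [[1, 3, 5], [2], [4]].
Step i=5: Q has 5 at row 1, column 3; remove that cell from P, ejecting 5. So w(5) = 5. P is now [[1, 3], [2], [4]].
Step i=4: Q has 4 at row 3, column 1; remove 4 from row 3 of P and reverse-bump: 4 enters row 2 and ejects 2; 2 enters row 1 and ejects 1. So w(4) = 1. P is now [[2, 3], [4]].
Step i=3: Q has 3 at row 1, column 2; remove that cell from P, ejecting 3. So w(3) = 3. P is now [[2], [4]].
Step i=2: Q has 2 at row 2, column 1; remove 4 from row 2 of P and reverse-bump: 4 enters row 1 and ejects 2. So w(2) = 2. P is now [[4]].
Step i=1: Q has 1 at row 1, column 1; remove that cell from P, ejecting 4. So w(1) = 4. P is now [].

So w = 4 2 3 1 5 6.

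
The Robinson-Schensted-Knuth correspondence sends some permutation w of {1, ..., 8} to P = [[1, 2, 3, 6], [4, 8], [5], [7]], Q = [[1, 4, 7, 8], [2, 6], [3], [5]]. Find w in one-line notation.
7 5 4 8 1 2 3 6

Reverse RSK: for i = n, n-1, ..., 1, locate i in Q, remove the corresponding corner cell from P, and reverse-bump its entry up through P; the value ejected from row 1 is w(i).

So w = 7 5 4 8 1 2 3 6.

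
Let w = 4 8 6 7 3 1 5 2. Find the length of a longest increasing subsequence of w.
3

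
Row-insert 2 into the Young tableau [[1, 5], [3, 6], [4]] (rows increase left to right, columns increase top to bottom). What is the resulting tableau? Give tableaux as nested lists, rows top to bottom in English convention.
In row 1, 2 replaces 5 (the leftmost entry greater than 2); 5 is bumped to row 2. In row 2, 5 replaces 6 (the leftmost entry greater than 5); 6 is bumped to row 3. 6 is appended to row 3. The new tableau is [[1, 2], [3, 5], [4, 6]].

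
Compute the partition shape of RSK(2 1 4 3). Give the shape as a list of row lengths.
RSK row insertion gives P = [[1, 3], [2, 4]], which has shape [2, 2].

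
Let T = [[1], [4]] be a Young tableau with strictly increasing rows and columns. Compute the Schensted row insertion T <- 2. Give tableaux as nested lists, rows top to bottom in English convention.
[[1, 2], [4]]

2 is larger than every entry of row 1, so it is appended to row 1. The new tableau is [[1, 2], [4]].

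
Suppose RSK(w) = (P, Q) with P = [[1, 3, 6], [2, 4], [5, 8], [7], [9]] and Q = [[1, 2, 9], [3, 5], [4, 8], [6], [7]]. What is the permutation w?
7 9 8 2 5 4 1 3 6

Reverse the RSK construction: for i from n down to 1, find the cell of Q containing i, remove the entry at that cell from P, and reverse-bump it up through P; the value ejected from row 1 is w(i).

Step i=9: Q has 9 at row 1, column 3; remove that cell from P, ejecting 6. So w(9) = 6. P is now [[1, 3], [2, 4], [5, 8], [7], [9]].
Step i=8: Q has 8 at row 3, column 2; remove 8 from row 3 of P and reverse-bump: 8 enters row 2 and ejects 4; 4 enters row 1 and ejects 3. So w(8) = 3. P is now [[1, 4], [2, 8], [5], [7], [9]].
Step i=7: Q has 7 at row 5, column 1; remove 9 from row 5 of P and reverse-bump: 9 enters row 4 and ejects 7; 7 enters row 3 and ejects 5; 5 enters row 2 and ejects 2; 2 enters row 1 and ejects 1. So w(7) = 1. P is now [[2, 4], [5, 8], [7], [9]].
Step i=6: Q has 6 at row 4, column 1; remove 9 from row 4 of P and reverse-bump: 9 enters row 3 and ejects 7; 7 enters row 2 and ejects 5; 5 enters row 1 and ejects 4. So w(6) = 4. P is now [[2, 5], [7, 8], [9]].
Step i=5: Q has 5 at row 2, column 2; remove 8 from row 2 of P and reverse-bump: 8 enters row 1 and ejects 5. So w(5) = 5. P is now [[2, 8], [7], [9]].
Step i=4: Q has 4 at row 3, column 1; remove 9 from row 3 of P and reverse-bump: 9 enters row 2 and ejects 7; 7 enters row 1 and ejects 2. So w(4) = 2. P is now [[7, 8], [9]].
Step i=3: Q has 3 at row 2, column 1; remove 9 from row 2 of P and reverse-bump: 9 enters row 1 and ejects 8. So w(3) = 8. P is now [[7, 9]].
Step i=2: Q has 2 at row 1, column 2; remove that cell from P, ejecting 9. So w(2) = 9. P is now [[7]].
Step i=1: Q has 1 at row 1, column 1; remove that cell from P, ejecting 7. So w(1) = 7. P is now [].

So w = 7 9 8 2 5 4 1 3 6.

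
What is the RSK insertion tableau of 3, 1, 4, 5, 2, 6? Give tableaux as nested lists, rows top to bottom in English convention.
P = [[1, 2, 5, 6], [3, 4]]

Insert 3: appended to row 1. P = [[3]].
Insert 1: 1 bumps 3 from row 1; 3 starts row 2. P = [[1], [3]].
Insert 4: appended to row 1. P = [[1, 4], [3]].
Insert 5: appended to row 1. P = [[1, 4, 5], [3]].
Insert 2: 2 bumps 4 from row 1; 4 appends to row 2. P = [[1, 2, 5], [3, 4]].
Insert 6: appended to row 1. P = [[1, 2, 5, 6], [3, 4]].

So P = [[1, 2, 5, 6], [3, 4]].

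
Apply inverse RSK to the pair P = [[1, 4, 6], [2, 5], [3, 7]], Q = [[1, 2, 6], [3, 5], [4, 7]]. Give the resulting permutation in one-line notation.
Reverse the RSK construction: for i from n down to 1, find the cell of Q containing i, remove the entry at that cell from P, and reverse-bump it up through P; the value ejected from row 1 is w(i).

Step i=7: Q has 7 at row 3, column 2; remove 7 from row 3 of P and reverse-bump: 7 enters row 2 and ejects 5; 5 enters row 1 and ejects 4. So w(7) = 4. P is now [[1, 5, 6], [2, 7], [3]].
Step i=6: Q has 6 at row 1, column 3; remove that cell from P, ejecting 6. So w(6) = 6. P is now [[1, 5], [2, 7], [3]].
Step i=5: Q has 5 at row 2, column 2; remove 7 from row 2 of P and reverse-bump: 7 enters row 1 and ejects 5. So w(5) = 5. P is now [[1, 7], [2], [3]].
Step i=4: Q has 4 at row 3, column 1; remove 3 from row 3 of P and reverse-bump: 3 enters row 2 and ejects 2; 2 enters row 1 and ejects 1. So w(4) = 1. P is now [[2, 7], [3]].
Step i=3: Q has 3 at row 2, column 1; remove 3 from row 2 of P and reverse-bump: 3 enters row 1 and ejects 2. So w(3) = 2. P is now [[3, 7]].
Step i=2: Q has 2 at row 1, column 2; remove that cell from P, ejecting 7. So w(2) = 7. P is now [[3]].
Step i=1: Q has 1 at row 1, column 1; remove that cell from P, ejecting 3. So w(1) = 3. P is now [].

So w = 3 7 2 1 5 6 4.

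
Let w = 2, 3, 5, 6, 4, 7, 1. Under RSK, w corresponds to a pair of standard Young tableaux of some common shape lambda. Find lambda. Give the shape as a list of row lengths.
[5, 1, 1]

Row-insert each entry into an empty tableau.

After inserting 2: P = [[2]].
After inserting 3: P = [[2, 3]].
After inserting 5: P = [[2, 3, 5]].
After inserting 6: P = [[2, 3, 5, 6]].
After inserting 4: P = [[2, 3, 4, 6], [5]].
After inserting 7: P = [[2, 3, 4, 6, 7], [5]].
After inserting 1: P = [[1, 3, 4, 6, 7], [2], [5]].

The final insertion tableau P = [[1, 3, 4, 6, 7], [2], [5]] has shape [5, 1, 1].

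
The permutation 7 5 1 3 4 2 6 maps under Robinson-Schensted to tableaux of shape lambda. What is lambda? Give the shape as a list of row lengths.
[4, 1, 1, 1]

RSK row insertion gives P = [[1, 2, 4, 6], [3], [5], [7]], which has shape [4, 1, 1, 1].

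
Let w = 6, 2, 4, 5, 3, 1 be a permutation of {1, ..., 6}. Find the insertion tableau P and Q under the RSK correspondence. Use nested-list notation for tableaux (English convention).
P = [[1, 3, 5], [2], [4], [6]], Q = [[1, 3, 4], [2], [5], [6]]

Insert each entry of the permutation into P by Schensted row insertion, recording in Q the position of each new cell.

After inserting 6: P = [[6]].
After inserting 2: P = [[2], [6]].
After inserting 4: P = [[2, 4], [6]].
After inserting 5: P = [[2, 4, 5], [6]].
After inserting 3: P = [[2, 3, 5], [4], [6]].
After inserting 1: P = [[1, 3, 5], [2], [4], [6]].

So P = [[1, 3, 5], [2], [4], [6]], Q = [[1, 3, 4], [2], [5], [6]].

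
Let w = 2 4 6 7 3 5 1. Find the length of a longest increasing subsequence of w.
4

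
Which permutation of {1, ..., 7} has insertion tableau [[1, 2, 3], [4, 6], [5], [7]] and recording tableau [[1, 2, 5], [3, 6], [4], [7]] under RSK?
1 7 5 2 6 4 3

Reverse the RSK construction: for i from n down to 1, find the cell of Q containing i, remove the entry at that cell from P, and reverse-bump it up through P; the value ejected from row 1 is w(i).

Step i=7: Q has 7 at row 4, column 1; remove 7 from row 4 of P and reverse-bump: 7 enters row 3 and ejects 5; 5 enters row 2 and ejects 4; 4 enters row 1 and ejects 3. So w(7) = 3. P is now [[1, 2, 4], [5, 6], [7]].
Step i=6: Q has 6 at row 2, column 2; remove 6 from row 2 of P and reverse-bump: 6 enters row 1 and ejects 4. So w(6) = 4. P is now [[1, 2, 6], [5], [7]].
Step i=5: Q has 5 at row 1, column 3; remove that cell from P, ejecting 6. So w(5) = 6. P is now [[1, 2], [5], [7]].
Step i=4: Q has 4 at row 3, column 1; remove 7 from row 3 of P and reverse-bump: 7 enters row 2 and ejects 5; 5 enters row 1 and ejects 2. So w(4) = 2. P is now [[1, 5], [7]].
Step i=3: Q has 3 at row 2, column 1; remove 7 from row 2 of P and reverse-bump: 7 enters row 1 and ejects 5. So w(3) = 5. P is now [[1, 7]].
Step i=2: Q has 2 at row 1, column 2; remove that cell from P, ejecting 7. So w(2) = 7. P is now [[1]].
Step i=1: Q has 1 at row 1, column 1; remove that cell from P, ejecting 1. So w(1) = 1. P is now [].

So w = 1 7 5 2 6 4 3.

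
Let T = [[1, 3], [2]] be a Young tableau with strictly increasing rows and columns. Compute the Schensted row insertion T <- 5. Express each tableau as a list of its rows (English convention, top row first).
5 is larger than every entry of row 1, so it is appended to row 1. The new tableau is [[1, 3, 5], [2]].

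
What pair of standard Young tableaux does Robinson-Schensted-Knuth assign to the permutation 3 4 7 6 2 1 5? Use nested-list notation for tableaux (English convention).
P = [[1, 4, 5], [2, 6], [3], [7]], Q = [[1, 2, 3], [4, 7], [5], [6]]

Insert each entry of the permutation into P by Schensted row insertion, recording in Q the position of each new cell.

Insert 3: appended to row 1. P = [[3]], Q = [[1]].
Insert 4: appended to row 1. P = [[3, 4]], Q = [[1, 2]].
Insert 7: appended to row 1. P = [[3, 4, 7]], Q = [[1, 2, 3]].
Insert 6: 6 bumps 7 from row 1; 7 starts row 2. P = [[3, 4, 6], [7]], Q = [[1, 2, 3], [4]].
Insert 2: 2 bumps 3 from row 1; 3 bumps 7 from row 2; 7 starts row 3. P = [[2, 4, 6], [3], [7]], Q = [[1, 2, 3], [4], [5]].
Insert 1: 1 bumps 2 from row 1; 2 bumps 3 from row 2; 3 bumps 7 from row 3; 7 starts row 4. P = [[1, 4, 6], [2], [3], [7]], Q = [[1, 2, 3], [4], [5], [6]].
Insert 5: 5 bumps 6 from row 1; 6 appends to row 2. P = [[1, 4, 5], [2, 6], [3], [7]], Q = [[1, 2, 3], [4, 7], [5], [6]].

So P = [[1, 4, 5], [2, 6], [3], [7]], Q = [[1, 2, 3], [4, 7], [5], [6]].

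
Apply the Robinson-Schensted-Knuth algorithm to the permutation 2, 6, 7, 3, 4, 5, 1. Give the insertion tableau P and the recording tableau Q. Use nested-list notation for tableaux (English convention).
Insert each entry of the permutation into P by Schensted row insertion, recording in Q the position of each new cell.

Insert 2: appended to row 1. P = [[2]], Q = [[1]].
Insert 6: appended to row 1. P = [[2, 6]], Q = [[1, 2]].
Insert 7: appended to row 1. P = [[2, 6, 7]], Q = [[1, 2, 3]].
Insert 3: 3 bumps 6 from row 1; 6 starts row 2. P = [[2, 3, 7], [6]], Q = [[1, 2, 3], [4]].
Insert 4: 4 bumps 7 from row 1; 7 appends to row 2. P = [[2, 3, 4], [6, 7]], Q = [[1, 2, 3], [4, 5]].
Insert 5: appended to row 1. P = [[2, 3, 4, 5], [6, 7]], Q = [[1, 2, 3, 6], [4, 5]].
Insert 1: 1 bumps 2 from row 1; 2 bumps 6 from row 2; 6 starts row 3. P = [[1, 3, 4, 5], [2, 7], [6]], Q = [[1, 2, 3, 6], [4, 5], [7]].

So P = [[1, 3, 4, 5], [2, 7], [6]], Q = [[1, 2, 3, 6], [4, 5], [7]].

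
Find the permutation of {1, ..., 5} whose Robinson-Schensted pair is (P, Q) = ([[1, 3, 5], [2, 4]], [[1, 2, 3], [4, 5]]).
2 4 5 1 3

Reverse the RSK construction: for i from n down to 1, find the cell of Q containing i, remove the entry at that cell from P, and reverse-bump it up through P; the value ejected from row 1 is w(i).

Step i=5: Q has 5 at row 2, column 2; remove 4 from row 2 of P and reverse-bump: 4 enters row 1 and ejects 3. So w(5) = 3. P is now [[1, 4, 5], [2]].
Step i=4: Q has 4 at row 2, column 1; remove 2 from row 2 of P and reverse-bump: 2 enters row 1 and ejects 1. So w(4) = 1. P is now [[2, 4, 5]].
Step i=3: Q has 3 at row 1, column 3; remove that cell from P, ejecting 5. So w(3) = 5. P is now [[2, 4]].
Step i=2: Q has 2 at row 1, column 2; remove that cell from P, ejecting 4. So w(2) = 4. P is now [[2]].
Step i=1: Q has 1 at row 1, column 1; remove that cell from P, ejecting 2. So w(1) = 2. P is now [].

So w = 2 4 5 1 3.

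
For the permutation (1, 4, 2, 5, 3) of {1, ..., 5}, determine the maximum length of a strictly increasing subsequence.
3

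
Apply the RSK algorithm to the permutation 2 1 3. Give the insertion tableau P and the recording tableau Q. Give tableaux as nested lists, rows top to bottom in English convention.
P = [[1, 3], [2]], Q = [[1, 3], [2]]

Insert each entry of the permutation into P by Schensted row insertion, recording in Q the position of each new cell.

After inserting 2: P = [[2]].
After inserting 1: P = [[1], [2]].
After inserting 3: P = [[1, 3], [2]].

So P = [[1, 3], [2]], Q = [[1, 3], [2]].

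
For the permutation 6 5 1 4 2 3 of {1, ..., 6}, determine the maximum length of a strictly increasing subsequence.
3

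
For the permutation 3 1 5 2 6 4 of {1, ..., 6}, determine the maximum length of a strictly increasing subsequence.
3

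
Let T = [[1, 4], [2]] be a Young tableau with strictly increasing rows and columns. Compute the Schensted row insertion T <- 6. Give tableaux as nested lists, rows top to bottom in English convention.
[[1, 4, 6], [2]]

6 is larger than every entry of row 1, so it is appended to row 1. The new tableau is [[1, 4, 6], [2]].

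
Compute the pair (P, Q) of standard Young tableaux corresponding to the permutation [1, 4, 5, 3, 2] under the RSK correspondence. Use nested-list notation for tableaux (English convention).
Insert each entry of the permutation into P by Schensted row insertion, recording in Q the position of each new cell.

Insert 1: appended to row 1. P = [[1]].
Insert 4: appended to row 1. P = [[1, 4]].
Insert 5: appended to row 1. P = [[1, 4, 5]].
Insert 3: 3 bumps 4 from row 1; 4 starts row 2. P = [[1, 3, 5], [4]].
Insert 2: 2 bumps 3 from row 1; 3 bumps 4 from row 2; 4 starts row 3. P = [[1, 2, 5], [3], [4]].

So P = [[1, 2, 5], [3], [4]], Q = [[1, 2, 3], [4], [5]].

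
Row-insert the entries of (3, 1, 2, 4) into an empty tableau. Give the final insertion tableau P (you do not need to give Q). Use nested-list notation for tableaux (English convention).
Insert 3: appended to row 1. P = [[3]].
Insert 1: 1 bumps 3 from row 1; 3 starts row 2. P = [[1], [3]].
Insert 2: appended to row 1. P = [[1, 2], [3]].
Insert 4: appended to row 1. P = [[1, 2, 4], [3]].

So P = [[1, 2, 4], [3]].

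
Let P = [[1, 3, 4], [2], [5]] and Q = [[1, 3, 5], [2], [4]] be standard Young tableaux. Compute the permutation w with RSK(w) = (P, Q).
Reverse the RSK construction: for i from n down to 1, find the cell of Q containing i, remove the entry at that cell from P, and reverse-bump it up through P; the value ejected from row 1 is w(i).

Step i=5: Q has 5 at row 1, column 3; remove that cell from P, ejecting 4. So w(5) = 4. P is now [[1, 3], [2], [5]].
Step i=4: Q has 4 at row 3, column 1; remove 5 from row 3 of P and reverse-bump: 5 enters row 2 and ejects 2; 2 enters row 1 and ejects 1. So w(4) = 1. P is now [[2, 3], [5]].
Step i=3: Q has 3 at row 1, column 2; remove that cell from P, ejecting 3. So w(3) = 3. P is now [[2], [5]].
Step i=2: Q has 2 at row 2, column 1; remove 5 from row 2 of P and reverse-bump: 5 enters row 1 and ejects 2. So w(2) = 2. P is now [[5]].
Step i=1: Q has 1 at row 1, column 1; remove that cell from P, ejecting 5. So w(1) = 5. P is now [].

So w = 5 2 3 1 4.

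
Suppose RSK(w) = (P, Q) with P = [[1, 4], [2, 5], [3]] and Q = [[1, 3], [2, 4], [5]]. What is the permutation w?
Reverse the RSK construction: for i from n down to 1, find the cell of Q containing i, remove the entry at that cell from P, and reverse-bump it up through P; the value ejected from row 1 is w(i).

Step i=5: Q has 5 at row 3, column 1; remove 3 from row 3 of P and reverse-bump: 3 enters row 2 and ejects 2; 2 enters row 1 and ejects 1. So w(5) = 1. P is now [[2, 4], [3, 5]].
Step i=4: Q has 4 at row 2, column 2; remove 5 from row 2 of P and reverse-bump: 5 enters row 1 and ejects 4. So w(4) = 4. P is now [[2, 5], [3]].
Step i=3: Q has 3 at row 1, column 2; remove that cell from P, ejecting 5. So w(3) = 5. P is now [[2], [3]].
Step i=2: Q has 2 at row 2, column 1; remove 3 from row 2 of P and reverse-bump: 3 enters row 1 and ejects 2. So w(2) = 2. P is now [[3]].
Step i=1: Q has 1 at row 1, column 1; remove that cell from P, ejecting 3. So w(1) = 3. P is now [].

So w = 3 2 5 4 1.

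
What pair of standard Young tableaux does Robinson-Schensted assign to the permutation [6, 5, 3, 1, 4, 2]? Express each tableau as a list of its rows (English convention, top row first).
P = [[1, 2], [3, 4], [5], [6]], Q = [[1, 5], [2, 6], [3], [4]]

Insert each entry of the permutation into P by Schensted row insertion, recording in Q the position of each new cell.

Insert 6: appended to row 1. P = [[6]].
Insert 5: 5 bumps 6 from row 1; 6 starts row 2. P = [[5], [6]].
Insert 3: 3 bumps 5 from row 1; 5 bumps 6 from row 2; 6 starts row 3. P = [[3], [5], [6]].
Insert 1: 1 bumps 3 from row 1; 3 bumps 5 from row 2; 5 bumps 6 from row 3; 6 starts row 4. P = [[1], [3], [5], [6]].
Insert 4: appended to row 1. P = [[1, 4], [3], [5], [6]].
Insert 2: 2 bumps 4 from row 1; 4 appends to row 2. P = [[1, 2], [3, 4], [5], [6]].

So P = [[1, 2], [3, 4], [5], [6]], Q = [[1, 5], [2, 6], [3], [4]].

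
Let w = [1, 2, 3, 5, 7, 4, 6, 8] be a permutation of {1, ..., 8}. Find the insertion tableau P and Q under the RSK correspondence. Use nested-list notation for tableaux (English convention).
Insert each entry of the permutation into P by Schensted row insertion, recording in Q the position of each new cell.

Insert 1: appended to row 1. P = [[1]].
Insert 2: appended to row 1. P = [[1, 2]].
Insert 3: appended to row 1. P = [[1, 2, 3]].
Insert 5: appended to row 1. P = [[1, 2, 3, 5]].
Insert 7: appended to row 1. P = [[1, 2, 3, 5, 7]].
Insert 4: 4 bumps 5 from row 1; 5 starts row 2. P = [[1, 2, 3, 4, 7], [5]].
Insert 6: 6 bumps 7 from row 1; 7 appends to row 2. P = [[1, 2, 3, 4, 6], [5, 7]].
Insert 8: appended to row 1. P = [[1, 2, 3, 4, 6, 8], [5, 7]].

So P = [[1, 2, 3, 4, 6, 8], [5, 7]], Q = [[1, 2, 3, 4, 5, 8], [6, 7]].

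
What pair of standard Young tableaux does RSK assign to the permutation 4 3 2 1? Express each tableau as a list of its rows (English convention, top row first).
Insert each entry of the permutation into P by Schensted row insertion, recording in Q the position of each new cell.

Insert 4: appended to row 1. P = [[4]].
Insert 3: 3 bumps 4 from row 1; 4 starts row 2. P = [[3], [4]].
Insert 2: 2 bumps 3 from row 1; 3 bumps 4 from row 2; 4 starts row 3. P = [[2], [3], [4]].
Insert 1: 1 bumps 2 from row 1; 2 bumps 3 from row 2; 3 bumps 4 from row 3; 4 starts row 4. P = [[1], [2], [3], [4]].

So P = [[1], [2], [3], [4]], Q = [[1], [2], [3], [4]].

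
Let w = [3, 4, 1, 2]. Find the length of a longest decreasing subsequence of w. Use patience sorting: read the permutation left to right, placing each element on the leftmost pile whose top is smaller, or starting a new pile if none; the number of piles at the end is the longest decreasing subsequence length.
3: new pile. tops = [3]
4: onto pile 1 (replacing 3). tops = [4]
1: new pile. tops = [4, 1]
2: onto pile 2 (replacing 1). tops = [4, 2]

2 piles, so the longest decreasing subsequence has length 2.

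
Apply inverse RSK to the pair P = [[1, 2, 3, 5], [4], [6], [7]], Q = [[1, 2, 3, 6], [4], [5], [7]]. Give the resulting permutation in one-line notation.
Reverse RSK: for i = n, n-1, ..., 1, locate i in Q, remove the corresponding corner cell from P, and reverse-bump its entry up through P; the value ejected from row 1 is w(i).

So w = 1 2 7 6 4 5 3.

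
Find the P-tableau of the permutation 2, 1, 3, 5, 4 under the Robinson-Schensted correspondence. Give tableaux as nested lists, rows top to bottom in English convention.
P = [[1, 3, 4], [2, 5]]

Insert 2: appended to row 1. P = [[2]].
Insert 1: 1 bumps 2 from row 1; 2 starts row 2. P = [[1], [2]].
Insert 3: appended to row 1. P = [[1, 3], [2]].
Insert 5: appended to row 1. P = [[1, 3, 5], [2]].
Insert 4: 4 bumps 5 from row 1; 5 appends to row 2. P = [[1, 3, 4], [2, 5]].

So P = [[1, 3, 4], [2, 5]].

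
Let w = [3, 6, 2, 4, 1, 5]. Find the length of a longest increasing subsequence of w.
3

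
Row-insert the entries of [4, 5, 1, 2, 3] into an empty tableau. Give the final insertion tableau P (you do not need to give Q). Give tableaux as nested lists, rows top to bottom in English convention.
P = [[1, 2, 3], [4, 5]]

After inserting 4: P = [[4]].
After inserting 5: P = [[4, 5]].
After inserting 1: P = [[1, 5], [4]].
After inserting 2: P = [[1, 2], [4, 5]].
After inserting 3: P = [[1, 2, 3], [4, 5]].

So P = [[1, 2, 3], [4, 5]].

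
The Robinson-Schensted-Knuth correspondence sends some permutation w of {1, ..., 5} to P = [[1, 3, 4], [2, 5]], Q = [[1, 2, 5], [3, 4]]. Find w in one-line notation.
Reverse the RSK construction: for i from n down to 1, find the cell of Q containing i, remove the entry at that cell from P, and reverse-bump it up through P; the value ejected from row 1 is w(i).

Step i=5: Q has 5 at row 1, column 3; remove that cell from P, ejecting 4. So w(5) = 4. P is now [[1, 3], [2, 5]].
Step i=4: Q has 4 at row 2, column 2; remove 5 from row 2 of P and reverse-bump: 5 enters row 1 and ejects 3. So w(4) = 3. P is now [[1, 5], [2]].
Step i=3: Q has 3 at row 2, column 1; remove 2 from row 2 of P and reverse-bump: 2 enters row 1 and ejects 1. So w(3) = 1. P is now [[2, 5]].
Step i=2: Q has 2 at row 1, column 2; remove that cell from P, ejecting 5. So w(2) = 5. P is now [[2]].
Step i=1: Q has 1 at row 1, column 1; remove that cell from P, ejecting 2. So w(1) = 2. P is now [].

So w = 2 5 1 3 4.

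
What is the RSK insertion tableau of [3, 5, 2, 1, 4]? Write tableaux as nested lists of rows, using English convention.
Insert 3: appended to row 1. P = [[3]].
Insert 5: appended to row 1. P = [[3, 5]].
Insert 2: 2 bumps 3 from row 1; 3 starts row 2. P = [[2, 5], [3]].
Insert 1: 1 bumps 2 from row 1; 2 bumps 3 from row 2; 3 starts row 3. P = [[1, 5], [2], [3]].
Insert 4: 4 bumps 5 from row 1; 5 appends to row 2. P = [[1, 4], [2, 5], [3]].

So P = [[1, 4], [2, 5], [3]].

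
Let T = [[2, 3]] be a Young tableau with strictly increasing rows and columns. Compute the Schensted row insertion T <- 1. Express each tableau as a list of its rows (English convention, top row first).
[[1, 3], [2]]

In row 1, 1 replaces 2 (the leftmost entry greater than 1); 2 is bumped to row 2. 2 starts a new row 2. The new tableau is [[1, 3], [2]].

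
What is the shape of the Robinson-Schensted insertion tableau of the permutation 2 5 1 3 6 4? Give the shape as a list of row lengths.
Row-insert each entry into an empty tableau.

After inserting 2: P = [[2]].
After inserting 5: P = [[2, 5]].
After inserting 1: P = [[1, 5], [2]].
After inserting 3: P = [[1, 3], [2, 5]].
After inserting 6: P = [[1, 3, 6], [2, 5]].
After inserting 4: P = [[1, 3, 4], [2, 5, 6]].

The final insertion tableau P = [[1, 3, 4], [2, 5, 6]] has shape [3, 3].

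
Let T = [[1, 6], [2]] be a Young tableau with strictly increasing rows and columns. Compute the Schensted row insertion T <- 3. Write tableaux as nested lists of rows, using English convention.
In row 1, 3 replaces 6 (the leftmost entry greater than 3); 6 is bumped to row 2. 6 is appended to row 2. The new tableau is [[1, 3], [2, 6]].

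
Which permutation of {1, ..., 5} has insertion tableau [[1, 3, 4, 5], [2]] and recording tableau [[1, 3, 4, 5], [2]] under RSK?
2 1 3 4 5

Reverse the RSK construction: for i from n down to 1, find the cell of Q containing i, remove the entry at that cell from P, and reverse-bump it up through P; the value ejected from row 1 is w(i).

Step i=5: Q has 5 at row 1, column 4; remove that cell from P, ejecting 5. So w(5) = 5. P is now [[1, 3, 4], [2]].
Step i=4: Q has 4 at row 1, column 3; remove that cell from P, ejecting 4. So w(4) = 4. P is now [[1, 3], [2]].
Step i=3: Q has 3 at row 1, column 2; remove that cell from P, ejecting 3. So w(3) = 3. P is now [[1], [2]].
Step i=2: Q has 2 at row 2, column 1; remove 2 from row 2 of P and reverse-bump: 2 enters row 1 and ejects 1. So w(2) = 1. P is now [[2]].
Step i=1: Q has 1 at row 1, column 1; remove that cell from P, ejecting 2. So w(1) = 2. P is now [].

So w = 2 1 3 4 5.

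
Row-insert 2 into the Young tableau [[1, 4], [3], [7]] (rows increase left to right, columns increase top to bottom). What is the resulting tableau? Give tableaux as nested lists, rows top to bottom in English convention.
[[1, 2], [3, 4], [7]]

In row 1, 2 replaces 4 (the leftmost entry greater than 2); 4 is bumped to row 2. 4 is appended to row 2. The new tableau is [[1, 2], [3, 4], [7]].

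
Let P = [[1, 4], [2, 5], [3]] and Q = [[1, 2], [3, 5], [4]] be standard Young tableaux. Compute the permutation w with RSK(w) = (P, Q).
3 5 2 1 4

Reverse the RSK construction: for i from n down to 1, find the cell of Q containing i, remove the entry at that cell from P, and reverse-bump it up through P; the value ejected from row 1 is w(i).

Step i=5: Q has 5 at row 2, column 2; remove 5 from row 2 of P and reverse-bump: 5 enters row 1 and ejects 4. So w(5) = 4. P is now [[1, 5], [2], [3]].
Step i=4: Q has 4 at row 3, column 1; remove 3 from row 3 of P and reverse-bump: 3 enters row 2 and ejects 2; 2 enters row 1 and ejects 1. So w(4) = 1. P is now [[2, 5], [3]].
Step i=3: Q has 3 at row 2, column 1; remove 3 from row 2 of P and reverse-bump: 3 enters row 1 and ejects 2. So w(3) = 2. P is now [[3, 5]].
Step i=2: Q has 2 at row 1, column 2; remove that cell from P, ejecting 5. So w(2) = 5. P is now [[3]].
Step i=1: Q has 1 at row 1, column 1; remove that cell from P, ejecting 3. So w(1) = 3. P is now [].

So w = 3 5 2 1 4.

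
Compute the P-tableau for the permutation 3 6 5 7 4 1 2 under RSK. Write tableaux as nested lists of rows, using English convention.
P = [[1, 2, 7], [3, 4], [5], [6]]

Insert 3: appended to row 1. P = [[3]].
Insert 6: appended to row 1. P = [[3, 6]].
Insert 5: 5 bumps 6 from row 1; 6 starts row 2. P = [[3, 5], [6]].
Insert 7: appended to row 1. P = [[3, 5, 7], [6]].
Insert 4: 4 bumps 5 from row 1; 5 bumps 6 from row 2; 6 starts row 3. P = [[3, 4, 7], [5], [6]].
Insert 1: 1 bumps 3 from row 1; 3 bumps 5 from row 2; 5 bumps 6 from row 3; 6 starts row 4. P = [[1, 4, 7], [3], [5], [6]].
Insert 2: 2 bumps 4 from row 1; 4 appends to row 2. P = [[1, 2, 7], [3, 4], [5], [6]].

So P = [[1, 2, 7], [3, 4], [5], [6]].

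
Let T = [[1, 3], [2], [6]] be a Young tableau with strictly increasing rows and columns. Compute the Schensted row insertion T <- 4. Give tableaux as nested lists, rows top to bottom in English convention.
4 is larger than every entry of row 1, so it is appended to row 1. The new tableau is [[1, 3, 4], [2], [6]].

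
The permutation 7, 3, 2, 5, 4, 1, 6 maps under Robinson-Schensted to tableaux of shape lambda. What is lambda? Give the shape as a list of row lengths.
[3, 2, 1, 1]

Row-insert each entry into an empty tableau.

After inserting 7: P = [[7]].
After inserting 3: P = [[3], [7]].
After inserting 2: P = [[2], [3], [7]].
After inserting 5: P = [[2, 5], [3], [7]].
After inserting 4: P = [[2, 4], [3, 5], [7]].
After inserting 1: P = [[1, 4], [2, 5], [3], [7]].
After inserting 6: P = [[1, 4, 6], [2, 5], [3], [7]].

The final insertion tableau P = [[1, 4, 6], [2, 5], [3], [7]] has shape [3, 2, 1, 1].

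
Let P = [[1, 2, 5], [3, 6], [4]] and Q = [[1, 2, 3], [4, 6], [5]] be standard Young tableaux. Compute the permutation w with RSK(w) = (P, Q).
Reverse the RSK construction: for i from n down to 1, find the cell of Q containing i, remove the entry at that cell from P, and reverse-bump it up through P; the value ejected from row 1 is w(i).

Step i=6: Q has 6 at row 2, column 2; remove 6 from row 2 of P and reverse-bump: 6 enters row 1 and ejects 5. So w(6) = 5. P is now [[1, 2, 6], [3], [4]].
Step i=5: Q has 5 at row 3, column 1; remove 4 from row 3 of P and reverse-bump: 4 enters row 2 and ejects 3; 3 enters row 1 and ejects 2. So w(5) = 2. P is now [[1, 3, 6], [4]].
Step i=4: Q has 4 at row 2, column 1; remove 4 from row 2 of P and reverse-bump: 4 enters row 1 and ejects 3. So w(4) = 3. P is now [[1, 4, 6]].
Step i=3: Q has 3 at row 1, column 3; remove that cell from P, ejecting 6. So w(3) = 6. P is now [[1, 4]].
Step i=2: Q has 2 at row 1, column 2; remove that cell from P, ejecting 4. So w(2) = 4. P is now [[1]].
Step i=1: Q has 1 at row 1, column 1; remove that cell from P, ejecting 1. So w(1) = 1. P is now [].

So w = 1 4 6 3 2 5.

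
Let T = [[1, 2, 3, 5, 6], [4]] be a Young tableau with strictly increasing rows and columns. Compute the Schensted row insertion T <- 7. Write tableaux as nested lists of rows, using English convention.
[[1, 2, 3, 5, 6, 7], [4]]

7 is larger than every entry of row 1, so it is appended to row 1. The new tableau is [[1, 2, 3, 5, 6, 7], [4]].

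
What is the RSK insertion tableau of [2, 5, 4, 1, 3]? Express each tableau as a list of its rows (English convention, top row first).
P = [[1, 3], [2, 4], [5]]

Insert 2: appended to row 1. P = [[2]].
Insert 5: appended to row 1. P = [[2, 5]].
Insert 4: 4 bumps 5 from row 1; 5 starts row 2. P = [[2, 4], [5]].
Insert 1: 1 bumps 2 from row 1; 2 bumps 5 from row 2; 5 starts row 3. P = [[1, 4], [2], [5]].
Insert 3: 3 bumps 4 from row 1; 4 appends to row 2. P = [[1, 3], [2, 4], [5]].

So P = [[1, 3], [2, 4], [5]].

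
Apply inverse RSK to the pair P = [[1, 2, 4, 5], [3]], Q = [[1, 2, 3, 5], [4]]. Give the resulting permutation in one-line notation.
Reverse the RSK construction: for i from n down to 1, find the cell of Q containing i, remove the entry at that cell from P, and reverse-bump it up through P; the value ejected from row 1 is w(i).

Step i=5: Q has 5 at row 1, column 4; remove that cell from P, ejecting 5. So w(5) = 5. P is now [[1, 2, 4], [3]].
Step i=4: Q has 4 at row 2, column 1; remove 3 from row 2 of P and reverse-bump: 3 enters row 1 and ejects 2. So w(4) = 2. P is now [[1, 3, 4]].
Step i=3: Q has 3 at row 1, column 3; remove that cell from P, ejecting 4. So w(3) = 4. P is now [[1, 3]].
Step i=2: Q has 2 at row 1, column 2; remove that cell from P, ejecting 3. So w(2) = 3. P is now [[1]].
Step i=1: Q has 1 at row 1, column 1; remove that cell from P, ejecting 1. So w(1) = 1. P is now [].

So w = 1 3 4 2 5.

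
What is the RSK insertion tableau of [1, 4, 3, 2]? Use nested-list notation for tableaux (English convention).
P = [[1, 2], [3], [4]]

Insert 1: appended to row 1. P = [[1]].
Insert 4: appended to row 1. P = [[1, 4]].
Insert 3: 3 bumps 4 from row 1; 4 starts row 2. P = [[1, 3], [4]].
Insert 2: 2 bumps 3 from row 1; 3 bumps 4 from row 2; 4 starts row 3. P = [[1, 2], [3], [4]].

So P = [[1, 2], [3], [4]].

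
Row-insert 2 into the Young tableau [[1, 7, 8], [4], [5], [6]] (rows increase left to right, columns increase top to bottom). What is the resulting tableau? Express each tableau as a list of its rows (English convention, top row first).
[[1, 2, 8], [4, 7], [5], [6]]

In row 1, 2 replaces 7 (the leftmost entry greater than 2); 7 is bumped to row 2. 7 is appended to row 2. The new tableau is [[1, 2, 8], [4, 7], [5], [6]].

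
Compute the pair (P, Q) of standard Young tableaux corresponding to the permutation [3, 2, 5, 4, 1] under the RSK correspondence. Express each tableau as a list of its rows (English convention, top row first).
P = [[1, 4], [2, 5], [3]], Q = [[1, 3], [2, 4], [5]]

Insert each entry of the permutation into P by Schensted row insertion, recording in Q the position of each new cell.

Insert 3: appended to row 1. P = [[3]].
Insert 2: 2 bumps 3 from row 1; 3 starts row 2. P = [[2], [3]].
Insert 5: appended to row 1. P = [[2, 5], [3]].
Insert 4: 4 bumps 5 from row 1; 5 appends to row 2. P = [[2, 4], [3, 5]].
Insert 1: 1 bumps 2 from row 1; 2 bumps 3 from row 2; 3 starts row 3. P = [[1, 4], [2, 5], [3]].

So P = [[1, 4], [2, 5], [3]], Q = [[1, 3], [2, 4], [5]].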